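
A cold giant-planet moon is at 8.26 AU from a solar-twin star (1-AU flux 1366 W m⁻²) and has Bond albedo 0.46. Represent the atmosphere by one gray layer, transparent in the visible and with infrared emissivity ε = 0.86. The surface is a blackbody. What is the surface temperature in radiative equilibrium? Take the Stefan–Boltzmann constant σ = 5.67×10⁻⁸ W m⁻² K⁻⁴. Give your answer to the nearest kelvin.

96 K

By the inverse-square law, S = 1366/8.26² = 20.02 W m⁻².
At the top of the atmosphere, σT_e⁴ = S(1−α)/4 = 2.703 W m⁻², giving T_e = 83.09 K.
The surface balance (absorbed SW + ε·downward IR = σT_s⁴) with T_a⁴ = T_s⁴/2 reduces to T_s = T_e·[2/(2−ε)]^¼ = 95.63 K.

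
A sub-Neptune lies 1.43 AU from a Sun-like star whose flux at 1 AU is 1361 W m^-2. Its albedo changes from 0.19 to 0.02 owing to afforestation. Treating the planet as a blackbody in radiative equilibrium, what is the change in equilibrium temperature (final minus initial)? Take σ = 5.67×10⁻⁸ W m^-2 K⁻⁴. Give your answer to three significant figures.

10.8 kelvin

Flux at the orbit: S = 1361/(1.43)² = 665.6 W m^-2.
With α = 0.19, T₁ = 220.8 K.
After:  T₂ = [665.6·0.98/(4σ)]^(1/4) = 231.6 K.
Change: 231.6 − 220.8 = 10.77 K.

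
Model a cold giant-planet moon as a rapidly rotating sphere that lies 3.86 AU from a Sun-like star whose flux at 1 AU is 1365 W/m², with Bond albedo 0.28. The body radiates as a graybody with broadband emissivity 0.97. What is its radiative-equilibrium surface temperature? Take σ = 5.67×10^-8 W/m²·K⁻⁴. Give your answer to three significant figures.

132 K

Flux at the orbit: S = 1365/(3.86)² = 91.61 W/m².
Averaging over the sphere, the absorbed flux is S(1−α)/4 = 16.49 W/m².
Radiative balance εσT⁴ = 16.49 gives T = [16.49/(0.97·σ)]^(1/4) = 131.6 K.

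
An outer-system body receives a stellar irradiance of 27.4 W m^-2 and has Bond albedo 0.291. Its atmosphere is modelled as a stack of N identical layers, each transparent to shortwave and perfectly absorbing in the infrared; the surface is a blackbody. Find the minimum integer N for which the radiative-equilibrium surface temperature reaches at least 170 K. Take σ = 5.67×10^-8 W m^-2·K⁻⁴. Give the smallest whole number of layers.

9

The effective emission temperature is T_e = [S(1−α)/(4σ)]^¼ = 96.20 K.
T_s = (N+1)^(1/4)·T_e ≥ 170 K requires N+1 ≥ (T_s/T_e)⁴ = (170/96.20)⁴ = 9.751.
The minimum whole number is N = 9.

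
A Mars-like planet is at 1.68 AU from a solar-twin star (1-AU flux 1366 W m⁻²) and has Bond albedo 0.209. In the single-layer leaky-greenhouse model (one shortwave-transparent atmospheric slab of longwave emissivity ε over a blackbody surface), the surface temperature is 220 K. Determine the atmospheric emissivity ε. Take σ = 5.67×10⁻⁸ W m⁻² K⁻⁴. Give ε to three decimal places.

0.559

Irradiance scales as 1/d², so S = 1366 W m⁻² × (1/1.68)² = 484.0 W m⁻².
TOA balance gives T_e = 202.7 K.
Inverting T_s⁴ = 2T_e⁴/(2−ε): (T_e/T_s)⁴ = 0.7206, so ε = 2(1 − 0.7206) = 0.5589.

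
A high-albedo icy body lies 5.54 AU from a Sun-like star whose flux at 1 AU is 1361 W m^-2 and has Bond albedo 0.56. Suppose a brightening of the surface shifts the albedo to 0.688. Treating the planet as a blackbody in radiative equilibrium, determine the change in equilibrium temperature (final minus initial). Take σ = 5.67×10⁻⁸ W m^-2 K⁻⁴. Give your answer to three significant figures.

-7.93 kelvin

Flux at the orbit: S = 1361/(5.54)² = 44.34 W m^-2.
With α = 0.56, T₁ = 96.31 K.
With α = 0.688, T₂ = 88.38 K.
ΔT = T₂ − T₁ = -7.931 K.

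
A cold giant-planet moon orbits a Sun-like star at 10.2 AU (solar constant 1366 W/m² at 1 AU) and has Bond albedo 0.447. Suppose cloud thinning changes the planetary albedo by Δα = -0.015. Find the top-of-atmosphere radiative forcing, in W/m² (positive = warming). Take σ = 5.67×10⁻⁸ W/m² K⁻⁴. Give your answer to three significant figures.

0.0492 W/m²

Flux at the orbit: S = 1366/(10.2)² = 13.13 W/m².
ΔF = −(S/4)Δα = −(13.13/4)×(-0.015) = 0.04924 W/m².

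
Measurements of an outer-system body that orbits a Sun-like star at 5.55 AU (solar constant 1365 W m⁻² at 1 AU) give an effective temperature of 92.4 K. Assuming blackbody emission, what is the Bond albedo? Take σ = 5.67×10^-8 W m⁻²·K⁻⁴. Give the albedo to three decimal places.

Flux at the orbit: S = 1365/(5.55)² = 44.31 W m⁻².
From σT⁴ = S(1−α)/4 we invert for α: 1−α = 4σT⁴/S.
4σT⁴ = 4·5.67×10⁻⁸·(92.4)⁴ = 16.53 W m⁻².
1−α = 16.53/44.31 = 0.3731, so α = 0.6269.

0.627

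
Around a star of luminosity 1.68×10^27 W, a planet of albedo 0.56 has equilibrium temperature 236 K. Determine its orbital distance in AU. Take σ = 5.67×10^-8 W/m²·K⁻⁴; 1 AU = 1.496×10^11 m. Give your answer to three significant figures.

The flux needed for this T is 4σT⁴/(1−0.56) = 1599 W/m².
Then d = [L/(4πS)]^(1/2) = 2.892×10^11 m, i.e. 1.933 AU.

1.93 AU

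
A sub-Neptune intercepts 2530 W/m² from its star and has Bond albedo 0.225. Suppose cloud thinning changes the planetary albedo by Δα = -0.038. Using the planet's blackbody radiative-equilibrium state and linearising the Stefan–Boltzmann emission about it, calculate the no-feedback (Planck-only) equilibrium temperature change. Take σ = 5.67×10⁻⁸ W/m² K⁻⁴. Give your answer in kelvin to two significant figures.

Unperturbed T_e = [2530·(1−0.225)/(4σ)]^¼ = 304.9 K.
The change in absorbed flux is Δ[S(1−α)/4] = −SΔα/4 = 24.04 W/m².
The Planck feedback parameter is 4σT_e³ = 6.430 W/m²/K.
So ΔT₀ = 24.04/6.430 = 3.74 K.

3.7 K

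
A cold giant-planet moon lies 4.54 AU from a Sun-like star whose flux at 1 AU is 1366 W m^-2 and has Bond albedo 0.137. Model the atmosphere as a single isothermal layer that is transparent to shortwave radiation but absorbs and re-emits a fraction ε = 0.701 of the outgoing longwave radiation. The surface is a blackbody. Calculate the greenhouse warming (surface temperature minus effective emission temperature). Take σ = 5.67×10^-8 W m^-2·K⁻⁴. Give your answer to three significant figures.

14.4 K

Flux at the orbit: S = 1366/(4.54)² = 66.27 W m^-2.
The planet radiates to space at T_e = [S(1−α)/(4σ)]^(1/4) = 126.0 K.
The surface balance (absorbed SW + ε·downward IR = σT_s⁴) with T_a⁴ = T_s⁴/2 reduces to T_s = T_e·[2/(2−ε)]^¼ = 140.4 K.
Greenhouse warming: T_s − T_e = 14.36 K.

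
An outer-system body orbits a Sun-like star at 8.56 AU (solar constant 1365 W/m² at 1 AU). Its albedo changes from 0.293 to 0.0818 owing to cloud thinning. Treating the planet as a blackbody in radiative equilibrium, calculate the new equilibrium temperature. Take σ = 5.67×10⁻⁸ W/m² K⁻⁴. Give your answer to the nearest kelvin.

93 K

Flux at the orbit: S = 1365/(8.56)² = 18.63 W/m².
T₂ = [S(1−α₂)/(4σ)]^(1/4) = [18.63·0.918/(4σ)]^(1/4) = 93.19 K.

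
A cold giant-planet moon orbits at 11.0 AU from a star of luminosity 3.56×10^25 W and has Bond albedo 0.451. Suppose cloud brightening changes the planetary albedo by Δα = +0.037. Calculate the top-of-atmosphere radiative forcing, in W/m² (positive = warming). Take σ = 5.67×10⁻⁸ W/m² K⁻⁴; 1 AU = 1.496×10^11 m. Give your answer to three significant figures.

-0.00968 W/m²

Orbital distance: d = 11.0 AU = 1.646×10^12 m.
Flux at the orbit: S = L/(4πd²) = 3.56×10^25/(4π·(1.65×10^12)²) = 1.046 W/m².
TOA radiative forcing: ΔF = −S·Δα/4 = −1.046·(+0.037)/4 = -0.009677 W/m².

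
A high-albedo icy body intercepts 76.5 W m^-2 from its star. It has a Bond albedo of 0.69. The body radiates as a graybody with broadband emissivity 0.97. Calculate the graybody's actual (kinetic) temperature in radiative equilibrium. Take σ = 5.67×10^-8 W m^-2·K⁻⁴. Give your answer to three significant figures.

The planet absorbs (1−α)S over its disc πR² and re-emits over 4πR², so the mean absorbed flux is (1−0.69)·76.50/4 = 5.929 W m^-2.
Equating to εσT⁴ with ε = 0.97: T = (5.929/0.97σ)^(1/4) = 101.9 K.

102 kelvin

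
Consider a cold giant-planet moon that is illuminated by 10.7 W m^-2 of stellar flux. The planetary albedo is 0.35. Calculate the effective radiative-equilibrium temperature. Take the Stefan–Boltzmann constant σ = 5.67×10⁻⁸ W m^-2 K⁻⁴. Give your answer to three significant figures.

74.4 kelvin

The planet absorbs (1−α)S over its disc πR² and re-emits over 4πR², so the mean absorbed flux is (1−0.35)·10.70/4 = 1.739 W m^-2.
Set σT⁴ = 1.739 → T = (1.739/σ)^(1/4) = 74.42 K.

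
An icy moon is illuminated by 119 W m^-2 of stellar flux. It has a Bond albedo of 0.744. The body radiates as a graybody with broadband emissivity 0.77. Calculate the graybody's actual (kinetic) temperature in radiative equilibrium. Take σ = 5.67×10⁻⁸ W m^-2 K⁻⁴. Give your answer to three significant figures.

115 K

Averaging over the sphere, the absorbed flux is S(1−α)/4 = 7.616 W m^-2.
Radiative balance εσT⁴ = 7.616 gives T = [7.616/(0.77·σ)]^(1/4) = 114.9 K.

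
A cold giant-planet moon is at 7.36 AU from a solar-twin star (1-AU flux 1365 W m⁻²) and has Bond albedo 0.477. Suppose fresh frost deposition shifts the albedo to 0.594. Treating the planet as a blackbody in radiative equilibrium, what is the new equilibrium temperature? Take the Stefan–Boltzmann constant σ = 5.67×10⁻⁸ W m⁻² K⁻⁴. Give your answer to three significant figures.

82.0 K

Irradiance scales as 1/d², so S = 1365 W m⁻² × (1/7.36)² = 25.20 W m⁻².
With the new albedo, S(1−α₂)/4 = 2.558 W m⁻², so T₂ = 81.95 K.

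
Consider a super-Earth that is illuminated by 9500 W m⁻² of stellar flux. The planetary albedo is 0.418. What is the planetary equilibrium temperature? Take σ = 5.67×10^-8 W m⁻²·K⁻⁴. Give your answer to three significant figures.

The planet absorbs (1−α)S over its disc πR² and re-emits over 4πR², so the mean absorbed flux is (1−0.418)·9500/4 = 1382 W m⁻².
In equilibrium σT⁴ equals this, so T = 395.1 K.

395 K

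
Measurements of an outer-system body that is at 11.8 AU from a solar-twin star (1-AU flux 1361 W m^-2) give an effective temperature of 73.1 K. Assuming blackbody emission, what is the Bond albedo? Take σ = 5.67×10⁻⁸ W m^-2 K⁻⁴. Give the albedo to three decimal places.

Flux at the orbit: S = 1361/(11.8)² = 9.774 W m^-2.
From σT⁴ = S(1−α)/4 we invert for α: 1−α = 4σT⁴/S.
4σT⁴ = 4·5.67×10⁻⁸·(73.1)⁴ = 6.476 W m^-2.
1−α = 6.476/9.774 = 0.6625, so α = 0.3375.

0.337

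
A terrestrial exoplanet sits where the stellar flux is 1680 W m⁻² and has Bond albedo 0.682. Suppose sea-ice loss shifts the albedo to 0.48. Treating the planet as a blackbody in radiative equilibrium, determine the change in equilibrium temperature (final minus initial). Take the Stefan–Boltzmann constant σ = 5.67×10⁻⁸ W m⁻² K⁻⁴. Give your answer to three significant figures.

28.8 K

With α = 0.682, T₁ = 220.3 K.
Final:   T₂ = [S(1−0.48)/(4σ)]^(1/4) = 249.1 K.
ΔT = T₂ − T₁ = 28.82 K.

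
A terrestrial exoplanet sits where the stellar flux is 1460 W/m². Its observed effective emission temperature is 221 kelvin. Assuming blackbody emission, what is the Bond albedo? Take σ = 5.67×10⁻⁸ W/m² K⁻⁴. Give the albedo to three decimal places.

Rearranging the radiative balance, α = 1 − 4σT⁴/S.
4σT⁴ = 4·5.67×10⁻⁸·(221)⁴ = 541.0 W/m².
Hence α = 1 − 541.0/1460 = 0.6294.

0.629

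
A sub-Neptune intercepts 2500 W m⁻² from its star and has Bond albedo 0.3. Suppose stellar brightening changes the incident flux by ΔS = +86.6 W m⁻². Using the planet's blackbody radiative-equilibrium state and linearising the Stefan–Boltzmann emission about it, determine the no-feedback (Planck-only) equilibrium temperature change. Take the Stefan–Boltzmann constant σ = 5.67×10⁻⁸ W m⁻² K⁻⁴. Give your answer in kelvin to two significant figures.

2.6 kelvin

Reference equilibrium: T_e = [S(1−α)/(4σ)]^(1/4) = 296.4 K.
ΔF = Δ[S(1−α)]/4 = (1−0.3)·+86.6/4 = 15.15 W m⁻².
The Planck feedback parameter is 4σT_e³ = 5.905 W m⁻²/K.
Hence the no-feedback warming is ΔF/(4σT_e³) = 2.57 K.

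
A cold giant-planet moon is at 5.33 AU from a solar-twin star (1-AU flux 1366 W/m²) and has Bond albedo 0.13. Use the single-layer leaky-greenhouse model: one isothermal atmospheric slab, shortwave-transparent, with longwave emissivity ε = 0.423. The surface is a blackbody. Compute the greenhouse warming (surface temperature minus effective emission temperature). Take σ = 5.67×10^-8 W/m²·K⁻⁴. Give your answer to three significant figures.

7.13 kelvin

By the inverse-square law, S = 1366/5.33² = 48.08 W/m².
The planet radiates to space at T_e = [S(1−α)/(4σ)]^(1/4) = 116.5 K.
Surface balance with a leaky layer gives σT_s⁴ = σT_e⁴·2/(2−ε), so T_s = T_e·[2/(2−0.423)]^(1/4) = 123.7 K.
T_s − T_e = 123.7 − 116.5 = 7.133 K.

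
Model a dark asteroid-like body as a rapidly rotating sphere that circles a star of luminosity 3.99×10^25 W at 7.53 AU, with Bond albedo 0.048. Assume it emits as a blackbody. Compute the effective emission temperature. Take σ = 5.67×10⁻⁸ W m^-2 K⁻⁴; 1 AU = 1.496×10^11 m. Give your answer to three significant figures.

56.9 kelvin

Orbital distance: d = 7.53 AU = 1.126×10^12 m.
Flux at the orbit: S = L/(4πd²) = 3.99×10^25/(4π·(1.13×10^12)²) = 2.502 W m^-2.
Absorbed flux (global mean): S(1−α)/4 = 2.502·0.952/4 = 0.5955 W m^-2.
Set σT⁴ = 0.5955 → T = (0.5955/σ)^(1/4) = 56.93 K.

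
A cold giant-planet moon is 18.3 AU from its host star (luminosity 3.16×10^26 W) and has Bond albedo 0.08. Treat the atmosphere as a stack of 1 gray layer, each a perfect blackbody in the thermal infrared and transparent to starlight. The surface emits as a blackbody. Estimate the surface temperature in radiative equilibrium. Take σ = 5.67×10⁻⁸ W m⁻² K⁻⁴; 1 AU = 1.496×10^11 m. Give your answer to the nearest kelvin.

72 kelvin

Orbital distance: d = 18.3 AU = 2.738×10^12 m.
Flux at the orbit: S = L/(4πd²) = 3.16×10^26/(4π·(2.74×10^12)²) = 3.355 W m⁻².
OLR = S(1−α)/4 = 0.7717 W m⁻²; the top layer radiates at T_e = 60.74 K.
Layer-by-layer balance gives σT_s⁴ = (N+1)σT_e⁴, so T_s = 2^¼·60.74 = 72.23 K.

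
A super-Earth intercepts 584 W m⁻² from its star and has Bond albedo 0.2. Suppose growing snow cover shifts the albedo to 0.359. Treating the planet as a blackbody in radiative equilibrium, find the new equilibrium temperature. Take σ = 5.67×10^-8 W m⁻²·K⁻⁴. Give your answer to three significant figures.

New equilibrium: T₂ = [(1−0.359)·584.0/(4σ)]^(1/4) = 201.6 K.

202 K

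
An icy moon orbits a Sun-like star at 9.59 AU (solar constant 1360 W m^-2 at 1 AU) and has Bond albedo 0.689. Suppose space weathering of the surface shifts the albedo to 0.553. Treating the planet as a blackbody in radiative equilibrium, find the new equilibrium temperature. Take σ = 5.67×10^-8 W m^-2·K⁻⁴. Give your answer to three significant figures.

Irradiance scales as 1/d², so S = 1360 W m^-2 × (1/9.59)² = 14.79 W m^-2.
T₂ = [S(1−α₂)/(4σ)]^(1/4) = [14.79·0.447/(4σ)]^(1/4) = 73.48 K.

73.5 K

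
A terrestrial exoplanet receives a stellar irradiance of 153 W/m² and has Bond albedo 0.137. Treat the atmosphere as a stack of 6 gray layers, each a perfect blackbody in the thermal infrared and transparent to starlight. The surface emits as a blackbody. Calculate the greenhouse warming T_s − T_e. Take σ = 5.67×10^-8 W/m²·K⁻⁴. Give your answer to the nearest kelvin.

97 K

The effective emission temperature is T_e = [S(1−α)/(4σ)]^¼ = 155.3 K.
Surface: T_s = (7)^¼·T_e = 252.7 K.
So the greenhouse effect raises the surface by 252.7 − 155.3 = 97.33 K.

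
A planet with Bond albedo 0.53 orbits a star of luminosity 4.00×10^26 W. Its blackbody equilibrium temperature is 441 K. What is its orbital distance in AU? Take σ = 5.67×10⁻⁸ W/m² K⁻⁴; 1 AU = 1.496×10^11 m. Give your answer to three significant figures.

The flux needed for this T is 4σT⁴/(1−0.53) = 18250 W/m².
From L = 4πd²S, d = √(4.00×10^26/(4π·18250)) = 4.176×10^10 m = 0.2792 AU.

0.279 AU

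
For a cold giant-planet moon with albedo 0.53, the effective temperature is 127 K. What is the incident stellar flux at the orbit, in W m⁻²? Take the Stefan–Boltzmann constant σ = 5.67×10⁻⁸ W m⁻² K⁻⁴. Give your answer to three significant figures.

Invert the energy balance for S: S = 4σT⁴/(1−α).
The emitted flux is σT⁴ = 14.75 W m⁻².
So S = 4×14.75/(1−0.53) = 125.5 W m⁻².

126 W m⁻²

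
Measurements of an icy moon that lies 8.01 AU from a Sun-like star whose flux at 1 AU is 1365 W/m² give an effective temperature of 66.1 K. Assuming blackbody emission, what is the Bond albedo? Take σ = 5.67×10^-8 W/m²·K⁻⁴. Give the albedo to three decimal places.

Irradiance scales as 1/d², so S = 1365 W/m² × (1/8.01)² = 21.27 W/m².
From σT⁴ = S(1−α)/4 we invert for α: 1−α = 4σT⁴/S.
4σT⁴ = 4·5.67×10⁻⁸·(66.1)⁴ = 4.330 W/m².
Hence α = 1 − 4.330/21.27 = 0.7965.

0.796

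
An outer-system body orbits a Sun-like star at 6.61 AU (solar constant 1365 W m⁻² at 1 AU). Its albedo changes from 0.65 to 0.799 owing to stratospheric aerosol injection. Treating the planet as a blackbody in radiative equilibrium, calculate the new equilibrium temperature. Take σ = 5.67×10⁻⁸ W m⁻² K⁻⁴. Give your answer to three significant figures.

Irradiance scales as 1/d², so S = 1365 W m⁻² × (1/6.61)² = 31.24 W m⁻².
With the new albedo, S(1−α₂)/4 = 1.570 W m⁻², so T₂ = 72.54 K.

72.5 K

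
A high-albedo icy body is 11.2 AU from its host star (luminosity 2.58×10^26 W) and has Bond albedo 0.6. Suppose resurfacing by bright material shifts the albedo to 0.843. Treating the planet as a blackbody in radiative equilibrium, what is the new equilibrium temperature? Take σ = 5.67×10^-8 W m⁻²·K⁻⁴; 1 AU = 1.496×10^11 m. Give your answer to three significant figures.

d = 11.2 × 1.496×10^11 m = 1.676×10^12 m.
Spreading L over a sphere of radius d: S = 2.58×10^26/(4π·1.68×10^12²) = 7.313 W m⁻².
With the new albedo, S(1−α₂)/4 = 0.2870 W m⁻², so T₂ = 47.43 K.

47.4 K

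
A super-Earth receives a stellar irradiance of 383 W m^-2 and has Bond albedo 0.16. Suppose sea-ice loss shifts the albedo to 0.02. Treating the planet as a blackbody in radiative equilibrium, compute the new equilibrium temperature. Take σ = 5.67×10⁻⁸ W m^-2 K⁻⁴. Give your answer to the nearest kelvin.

202 K

With the new albedo, S(1−α₂)/4 = 93.83 W m^-2, so T₂ = 201.7 K.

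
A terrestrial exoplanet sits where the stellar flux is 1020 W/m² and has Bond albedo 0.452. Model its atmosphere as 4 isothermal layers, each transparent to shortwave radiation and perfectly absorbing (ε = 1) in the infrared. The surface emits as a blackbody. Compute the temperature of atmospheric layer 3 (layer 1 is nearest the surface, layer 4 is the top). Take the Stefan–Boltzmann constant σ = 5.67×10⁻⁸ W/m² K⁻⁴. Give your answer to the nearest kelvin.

The effective emission temperature is T_e = [S(1−α)/(4σ)]^¼ = 222.8 K.
Each opaque layer satisfies 2T_j⁴ = T_{j−1}⁴ + T_{j+1}⁴, giving T_k⁴ = (N+1−k)T_e⁴.
With k = 3: T_3 = (4+1−3)^¼·222.8 K = 265.0 K.

265 K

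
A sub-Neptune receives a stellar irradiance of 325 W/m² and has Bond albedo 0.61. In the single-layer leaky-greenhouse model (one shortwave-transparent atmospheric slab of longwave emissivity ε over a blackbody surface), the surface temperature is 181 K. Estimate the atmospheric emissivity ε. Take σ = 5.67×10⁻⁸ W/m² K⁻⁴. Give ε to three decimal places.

0.959

TOA balance gives T_e = 153.8 K.
Inverting T_s⁴ = 2T_e⁴/(2−ε): (T_e/T_s)⁴ = 0.5207, so ε = 2(1 − 0.5207) = 0.9586.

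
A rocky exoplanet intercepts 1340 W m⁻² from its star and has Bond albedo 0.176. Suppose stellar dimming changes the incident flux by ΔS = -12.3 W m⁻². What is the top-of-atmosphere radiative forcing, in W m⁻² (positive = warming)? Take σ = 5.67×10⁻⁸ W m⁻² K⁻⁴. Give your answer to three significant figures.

Only a fraction (1−α) is absorbed and it's spread over 4πR², so ΔF = (1−α)ΔS/4 = -2.534 W m⁻².

-2.53 W m⁻²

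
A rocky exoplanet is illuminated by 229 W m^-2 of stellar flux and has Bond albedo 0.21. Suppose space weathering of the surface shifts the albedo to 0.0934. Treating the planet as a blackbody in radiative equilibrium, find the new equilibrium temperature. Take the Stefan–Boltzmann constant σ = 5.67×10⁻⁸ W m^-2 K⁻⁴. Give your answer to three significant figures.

174 kelvin

With the new albedo, S(1−α₂)/4 = 51.90 W m^-2, so T₂ = 173.9 K.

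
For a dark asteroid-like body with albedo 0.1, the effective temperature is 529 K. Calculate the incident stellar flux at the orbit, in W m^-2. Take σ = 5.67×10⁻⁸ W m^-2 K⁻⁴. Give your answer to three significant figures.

From S(1−α)/4 = σT⁴: S = 4σT⁴/(1−α).
σT⁴ = 5.67×10⁻⁸·(529)⁴ = 4440 W m^-2.
S = 4·4440/0.9 = 19730 W m^-2.

19700 W m^-2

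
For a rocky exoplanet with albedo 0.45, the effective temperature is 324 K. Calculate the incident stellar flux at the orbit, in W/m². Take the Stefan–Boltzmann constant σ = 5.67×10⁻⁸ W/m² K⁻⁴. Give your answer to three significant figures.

Invert the energy balance for S: S = 4σT⁴/(1−α).
σT⁴ = 5.67×10⁻⁸·(324)⁴ = 624.8 W/m².
So S = 4×624.8/(1−0.45) = 4544 W/m².

4540 W/m²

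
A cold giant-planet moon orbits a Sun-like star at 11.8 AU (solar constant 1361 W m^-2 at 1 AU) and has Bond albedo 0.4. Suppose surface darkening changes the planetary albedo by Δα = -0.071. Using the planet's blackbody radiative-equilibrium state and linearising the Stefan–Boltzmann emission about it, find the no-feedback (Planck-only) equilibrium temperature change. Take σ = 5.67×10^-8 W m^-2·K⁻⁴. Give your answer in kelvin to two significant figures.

2.1 K

By the inverse-square law, S = 1361/11.8² = 9.774 W m^-2.
The baseline emission temperature is T_e = 71.31 K.
The change in absorbed flux is Δ[S(1−α)/4] = −SΔα/4 = 0.1735 W m^-2.
Planck response: λ_P = 4σT_e³ = 4·5.67×10⁻⁸·(71.31)³ = 0.08224 W m^-2/K.
So ΔT₀ = 0.1735/0.08224 = 2.11 K.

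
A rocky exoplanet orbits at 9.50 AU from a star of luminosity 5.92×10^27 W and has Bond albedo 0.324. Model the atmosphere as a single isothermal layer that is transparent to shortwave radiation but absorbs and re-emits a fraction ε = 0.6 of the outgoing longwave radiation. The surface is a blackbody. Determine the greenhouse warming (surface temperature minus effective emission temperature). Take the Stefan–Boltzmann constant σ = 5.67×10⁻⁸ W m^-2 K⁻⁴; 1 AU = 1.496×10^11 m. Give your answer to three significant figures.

d = 9.50 × 1.496×10^11 m = 1.421×10^12 m.
Spreading L over a sphere of radius d: S = 5.92×10^27/(4π·1.42×10^12²) = 233.2 W m^-2.
The planet radiates to space at T_e = [S(1−α)/(4σ)]^(1/4) = 162.4 K.
Surface balance with a leaky layer gives σT_s⁴ = σT_e⁴·2/(2−ε), so T_s = T_e·[2/(2−0.6)]^(1/4) = 177.5 K.
T_s − T_e = 177.5 − 162.4 = 15.14 K.

15.1 kelvin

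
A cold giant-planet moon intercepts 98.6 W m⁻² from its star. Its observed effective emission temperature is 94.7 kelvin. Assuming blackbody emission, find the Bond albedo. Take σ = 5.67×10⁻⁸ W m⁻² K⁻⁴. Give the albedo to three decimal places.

0.815

From σT⁴ = S(1−α)/4 we invert for α: 1−α = 4σT⁴/S.
σT⁴ = 4.560 W m⁻², so 4σT⁴ = 18.24 W m⁻².
1−α = 18.24/98.60 = 0.1850, so α = 0.8150.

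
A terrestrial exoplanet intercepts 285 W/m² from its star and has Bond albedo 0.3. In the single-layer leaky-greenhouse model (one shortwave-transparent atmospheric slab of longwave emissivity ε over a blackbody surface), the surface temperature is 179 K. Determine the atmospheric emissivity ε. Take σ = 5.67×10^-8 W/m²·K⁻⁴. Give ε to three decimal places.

TOA balance gives T_e = 172.2 K.
T_s⁴ = T_e⁴·2/(2−ε) → ε = 2 − 2(T_e/T_s)⁴ = 2 − 2·(172.2/179)⁴ = 0.2864.

0.286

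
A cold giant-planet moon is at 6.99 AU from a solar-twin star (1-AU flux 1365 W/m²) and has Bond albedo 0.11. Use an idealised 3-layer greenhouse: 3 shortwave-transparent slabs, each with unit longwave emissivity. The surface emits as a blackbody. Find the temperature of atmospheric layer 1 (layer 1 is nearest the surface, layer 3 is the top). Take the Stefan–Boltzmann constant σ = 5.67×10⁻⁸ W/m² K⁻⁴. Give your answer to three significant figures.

Irradiance scales as 1/d², so S = 1365 W/m² × (1/6.99)² = 27.94 W/m².
The effective emission temperature is T_e = [S(1−α)/(4σ)]^¼ = 102.3 K.
The net upward flux σT_e⁴ is constant between every pair of levels, so T_k⁴ = (N+1−k)T_e⁴.
T_1 = (3)^(1/4)·102.3 = 134.7 K.

135 K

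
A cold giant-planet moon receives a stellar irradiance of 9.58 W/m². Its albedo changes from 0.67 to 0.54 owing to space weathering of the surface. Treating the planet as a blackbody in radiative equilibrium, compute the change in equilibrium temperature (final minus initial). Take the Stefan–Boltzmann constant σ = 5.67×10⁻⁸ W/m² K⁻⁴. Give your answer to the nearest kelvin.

With α = 0.67, T₁ = 61.10 K.
With α = 0.54, T₂ = 66.39 K.
ΔT = T₂ − T₁ = 5.290 K.

5 K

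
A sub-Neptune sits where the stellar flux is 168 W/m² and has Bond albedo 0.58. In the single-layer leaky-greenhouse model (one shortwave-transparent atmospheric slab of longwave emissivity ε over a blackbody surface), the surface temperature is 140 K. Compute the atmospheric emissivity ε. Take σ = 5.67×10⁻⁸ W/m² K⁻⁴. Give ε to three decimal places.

Effective temperature: T_e = [S(1−α)/(4σ)]^(1/4) = 132.8 K.
T_s⁴ = T_e⁴·2/(2−ε) → ε = 2 − 2(T_e/T_s)⁴ = 2 − 2·(132.8/140)⁴ = 0.3803.

0.380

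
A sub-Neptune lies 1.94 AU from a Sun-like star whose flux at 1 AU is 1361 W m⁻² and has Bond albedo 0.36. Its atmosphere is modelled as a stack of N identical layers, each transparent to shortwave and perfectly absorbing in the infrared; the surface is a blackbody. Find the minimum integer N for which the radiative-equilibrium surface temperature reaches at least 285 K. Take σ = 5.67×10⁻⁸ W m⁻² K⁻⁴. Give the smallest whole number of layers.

6

By the inverse-square law, S = 1361/1.94² = 361.6 W m⁻².
OLR = S(1−α)/4 = 57.86 W m⁻²; the top layer radiates at T_e = 178.7 K.
Need (N+1)T_e⁴ ≥ T_s⁴, i.e. N+1 ≥ (285/178.7)⁴ = 6.465.
Rounding up, N = 6.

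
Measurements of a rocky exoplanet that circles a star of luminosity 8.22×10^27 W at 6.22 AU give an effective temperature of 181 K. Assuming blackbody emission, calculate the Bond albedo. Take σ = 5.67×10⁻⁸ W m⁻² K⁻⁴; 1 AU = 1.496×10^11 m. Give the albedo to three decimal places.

Orbital distance: d = 6.22 AU = 9.305×10^11 m.
Spreading L over a sphere of radius d: S = 8.22×10^27/(4π·9.31×10^11²) = 755.5 W m⁻².
Energy balance: S(1−α)/4 = σT⁴, so 1−α = 4σT⁴/S.
σT⁴ = 60.86 W m⁻², so 4σT⁴ = 243.4 W m⁻².
1−α = 243.4/755.5 = 0.3222, so α = 0.6778.

0.678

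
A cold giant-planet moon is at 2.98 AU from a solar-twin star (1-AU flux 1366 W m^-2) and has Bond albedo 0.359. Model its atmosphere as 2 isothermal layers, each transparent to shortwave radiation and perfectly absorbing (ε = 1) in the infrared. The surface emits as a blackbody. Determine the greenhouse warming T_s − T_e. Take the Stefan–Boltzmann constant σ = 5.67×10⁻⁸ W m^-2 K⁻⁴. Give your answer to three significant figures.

Flux at the orbit: S = 1366/(2.98)² = 153.8 W m^-2.
The effective emission temperature is T_e = [S(1−α)/(4σ)]^¼ = 144.4 K.
Surface: T_s = (3)^¼·T_e = 190.0 K.
So the greenhouse effect raises the surface by 190.0 − 144.4 = 45.64 K.

45.6 K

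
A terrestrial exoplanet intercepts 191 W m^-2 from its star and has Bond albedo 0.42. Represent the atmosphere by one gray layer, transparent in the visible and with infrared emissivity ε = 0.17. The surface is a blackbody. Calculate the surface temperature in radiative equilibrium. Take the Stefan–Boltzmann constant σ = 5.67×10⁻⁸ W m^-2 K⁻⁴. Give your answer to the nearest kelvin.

152 K

Effective emission temperature (TOA balance): σT_e⁴ = S(1−α)/4 = 27.70 W m^-2 → T_e = 148.7 K.
The surface balance (absorbed SW + ε·downward IR = σT_s⁴) with T_a⁴ = T_s⁴/2 reduces to T_s = T_e·[2/(2−ε)]^¼ = 152.0 K.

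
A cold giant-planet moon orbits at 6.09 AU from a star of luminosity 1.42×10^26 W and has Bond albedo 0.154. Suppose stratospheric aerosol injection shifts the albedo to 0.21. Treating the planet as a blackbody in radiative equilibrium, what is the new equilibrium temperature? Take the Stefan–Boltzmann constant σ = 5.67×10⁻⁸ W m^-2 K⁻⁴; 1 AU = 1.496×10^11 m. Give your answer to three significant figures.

83.0 kelvin

d = 6.09 × 1.496×10^11 m = 9.111×10^11 m.
Flux at the orbit: S = L/(4πd²) = 1.42×10^26/(4π·(9.11×10^11)²) = 13.61 W m^-2.
With the new albedo, S(1−α₂)/4 = 2.689 W m^-2, so T₂ = 82.98 K.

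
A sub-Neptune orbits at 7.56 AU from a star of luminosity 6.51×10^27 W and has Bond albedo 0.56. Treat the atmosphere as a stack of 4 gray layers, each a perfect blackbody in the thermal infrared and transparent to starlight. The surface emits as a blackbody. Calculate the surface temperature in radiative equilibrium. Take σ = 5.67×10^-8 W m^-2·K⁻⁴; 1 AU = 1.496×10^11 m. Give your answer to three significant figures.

d = 7.56 × 1.496×10^11 m = 1.131×10^12 m.
S = L/(4πd²) = 405.0 W m^-2.
The effective emission temperature is T_e = [S(1−α)/(4σ)]^¼ = 167.4 K.
Layer-by-layer balance gives σT_s⁴ = (N+1)σT_e⁴, so T_s = 5^¼·167.4 = 250.4 K.

250 kelvin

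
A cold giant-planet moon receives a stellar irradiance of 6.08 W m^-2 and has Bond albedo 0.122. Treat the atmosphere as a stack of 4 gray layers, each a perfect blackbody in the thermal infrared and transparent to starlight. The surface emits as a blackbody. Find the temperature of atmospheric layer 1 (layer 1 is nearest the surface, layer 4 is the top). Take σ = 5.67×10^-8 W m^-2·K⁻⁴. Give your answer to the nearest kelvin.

OLR = S(1−α)/4 = 1.335 W m^-2; the top layer radiates at T_e = 69.65 K.
Each opaque layer satisfies 2T_j⁴ = T_{j−1}⁴ + T_{j+1}⁴, giving T_k⁴ = (N+1−k)T_e⁴.
T_1 = (4)^(1/4)·69.65 = 98.50 K.

99 kelvin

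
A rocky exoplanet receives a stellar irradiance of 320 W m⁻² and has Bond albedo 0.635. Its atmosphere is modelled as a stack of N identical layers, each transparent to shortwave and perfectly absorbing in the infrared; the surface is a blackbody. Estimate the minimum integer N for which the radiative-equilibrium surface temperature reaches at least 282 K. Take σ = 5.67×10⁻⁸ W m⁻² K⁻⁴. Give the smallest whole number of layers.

12

Top-of-atmosphere balance: σT_e⁴ = S(1−α)/4 = 29.20 W m⁻² → T_e = 150.6 K.
Need (N+1)T_e⁴ ≥ T_s⁴, i.e. N+1 ≥ (282/150.6)⁴ = 12.280.
So N ≥ 11.280; the smallest integer is N = 12.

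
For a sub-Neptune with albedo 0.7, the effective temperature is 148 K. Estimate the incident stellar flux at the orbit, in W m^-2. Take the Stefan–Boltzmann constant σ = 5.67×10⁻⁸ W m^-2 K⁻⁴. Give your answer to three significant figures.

Invert the energy balance for S: S = 4σT⁴/(1−α).
σT⁴ = 5.67×10⁻⁸·(148)⁴ = 27.20 W m^-2.
So S = 4×27.20/(1−0.7) = 362.7 W m^-2.

363 W m^-2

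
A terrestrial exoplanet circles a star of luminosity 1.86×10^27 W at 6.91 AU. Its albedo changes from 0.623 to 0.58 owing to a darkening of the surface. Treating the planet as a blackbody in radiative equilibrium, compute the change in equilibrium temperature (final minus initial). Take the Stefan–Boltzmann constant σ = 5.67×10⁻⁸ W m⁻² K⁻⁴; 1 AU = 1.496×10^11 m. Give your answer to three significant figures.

3.37 K

Orbital distance: d = 6.91 AU = 1.034×10^12 m.
S = L/(4πd²) = 138.5 W m⁻².
Initial: T₁ = [S(1−0.623)/(4σ)]^(1/4) = 123.2 K.
With α = 0.58, T₂ = 126.6 K.
Change: 126.6 − 123.2 = 3.372 K.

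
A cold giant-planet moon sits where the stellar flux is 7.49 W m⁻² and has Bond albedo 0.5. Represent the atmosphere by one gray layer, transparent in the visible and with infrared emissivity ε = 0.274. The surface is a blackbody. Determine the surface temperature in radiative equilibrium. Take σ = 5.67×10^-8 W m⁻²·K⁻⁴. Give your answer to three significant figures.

Effective emission temperature (TOA balance): σT_e⁴ = S(1−α)/4 = 0.9363 W m⁻² → T_e = 63.75 K.
The surface balance (absorbed SW + ε·downward IR = σT_s⁴) with T_a⁴ = T_s⁴/2 reduces to T_s = T_e·[2/(2−ε)]^¼ = 66.14 K.

66.1 K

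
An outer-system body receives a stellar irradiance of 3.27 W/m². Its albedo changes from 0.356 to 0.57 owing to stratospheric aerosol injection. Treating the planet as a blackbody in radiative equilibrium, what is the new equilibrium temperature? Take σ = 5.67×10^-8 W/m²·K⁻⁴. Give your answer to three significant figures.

49.9 K

New equilibrium: T₂ = [(1−0.57)·3.270/(4σ)]^(1/4) = 49.90 K.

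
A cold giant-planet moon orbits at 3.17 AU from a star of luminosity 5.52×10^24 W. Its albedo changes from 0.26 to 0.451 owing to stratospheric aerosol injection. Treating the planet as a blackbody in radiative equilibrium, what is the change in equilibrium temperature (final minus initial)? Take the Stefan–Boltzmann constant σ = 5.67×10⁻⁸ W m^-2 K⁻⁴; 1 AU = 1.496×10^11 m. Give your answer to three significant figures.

-3.61 K

Orbital distance: d = 3.17 AU = 4.742×10^11 m.
Flux at the orbit: S = L/(4πd²) = 5.52×10^24/(4π·(4.74×10^11)²) = 1.953 W m^-2.
With α = 0.26, T₁ = 50.24 K.
Final:   T₂ = [S(1−0.451)/(4σ)]^(1/4) = 46.63 K.
ΔT = T₂ − T₁ = -3.614 K.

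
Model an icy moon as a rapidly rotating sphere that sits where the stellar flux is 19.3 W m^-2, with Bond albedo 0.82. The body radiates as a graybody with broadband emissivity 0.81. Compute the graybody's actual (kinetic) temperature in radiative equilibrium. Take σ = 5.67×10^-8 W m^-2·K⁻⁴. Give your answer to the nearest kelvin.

66 K

The planet absorbs (1−α)S over its disc πR² and re-emits over 4πR², so the mean absorbed flux is (1−0.82)·19.30/4 = 0.8685 W m^-2.
Radiative balance εσT⁴ = 0.8685 gives T = [0.8685/(0.81·σ)]^(1/4) = 65.94 K.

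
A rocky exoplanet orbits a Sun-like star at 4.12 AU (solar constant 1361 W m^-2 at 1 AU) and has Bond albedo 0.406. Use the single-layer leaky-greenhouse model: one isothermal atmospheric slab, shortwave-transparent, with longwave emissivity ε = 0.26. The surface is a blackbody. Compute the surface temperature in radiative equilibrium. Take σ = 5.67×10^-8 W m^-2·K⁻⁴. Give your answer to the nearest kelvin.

Irradiance scales as 1/d², so S = 1361 W m^-2 × (1/4.12)² = 80.18 W m^-2.
At the top of the atmosphere, σT_e⁴ = S(1−α)/4 = 11.91 W m^-2, giving T_e = 120.4 K.
Surface balance with a leaky layer gives σT_s⁴ = σT_e⁴·2/(2−ε), so T_s = T_e·[2/(2−0.26)]^(1/4) = 124.6 K.

125 K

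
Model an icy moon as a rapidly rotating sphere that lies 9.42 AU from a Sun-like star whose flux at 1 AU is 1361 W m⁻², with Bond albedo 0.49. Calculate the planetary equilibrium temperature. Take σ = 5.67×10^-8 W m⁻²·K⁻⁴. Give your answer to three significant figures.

Irradiance scales as 1/d², so S = 1361 W m⁻² × (1/9.42)² = 15.34 W m⁻².
The planet absorbs (1−α)S over its disc πR² and re-emits over 4πR², so the mean absorbed flux is (1−0.49)·15.34/4 = 1.956 W m⁻².
In equilibrium σT⁴ equals this, so T = 76.63 K.

76.6 kelvin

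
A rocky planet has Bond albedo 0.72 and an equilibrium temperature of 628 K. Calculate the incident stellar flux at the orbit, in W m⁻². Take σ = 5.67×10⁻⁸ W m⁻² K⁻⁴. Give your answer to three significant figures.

Invert the energy balance for S: S = 4σT⁴/(1−α).
σT⁴ = 5.67×10⁻⁸·(628)⁴ = 8819 W m⁻².
So S = 4×8819/(1−0.72) = 1.260×10^5 W m⁻².

1.26×10^5 W m⁻²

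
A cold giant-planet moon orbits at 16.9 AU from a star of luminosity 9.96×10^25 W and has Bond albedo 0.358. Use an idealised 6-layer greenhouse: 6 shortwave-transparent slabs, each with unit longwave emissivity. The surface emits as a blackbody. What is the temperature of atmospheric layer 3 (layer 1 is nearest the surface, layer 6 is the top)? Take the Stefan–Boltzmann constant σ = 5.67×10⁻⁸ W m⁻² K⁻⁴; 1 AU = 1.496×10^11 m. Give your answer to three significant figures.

Orbital distance: d = 16.9 AU = 2.528×10^12 m.
Flux at the orbit: S = L/(4πd²) = 9.96×10^25/(4π·(2.53×10^12)²) = 1.240 W m⁻².
The effective emission temperature is T_e = [S(1−α)/(4σ)]^¼ = 43.28 K.
In the N-layer model, layer k (counted from the surface) has T_k = (N+1−k)^(1/4)·T_e.
T_3 = (4)^(1/4)·43.28 = 61.21 K.

61.2 K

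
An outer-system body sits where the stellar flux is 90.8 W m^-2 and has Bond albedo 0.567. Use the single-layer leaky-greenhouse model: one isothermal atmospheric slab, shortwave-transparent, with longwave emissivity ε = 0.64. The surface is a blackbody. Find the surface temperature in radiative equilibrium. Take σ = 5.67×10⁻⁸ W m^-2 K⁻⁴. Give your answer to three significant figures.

126 kelvin

Effective emission temperature (TOA balance): σT_e⁴ = S(1−α)/4 = 9.829 W m^-2 → T_e = 114.7 K.
Surface balance with a leaky layer gives σT_s⁴ = σT_e⁴·2/(2−ε), so T_s = T_e·[2/(2−0.64)]^(1/4) = 126.4 K.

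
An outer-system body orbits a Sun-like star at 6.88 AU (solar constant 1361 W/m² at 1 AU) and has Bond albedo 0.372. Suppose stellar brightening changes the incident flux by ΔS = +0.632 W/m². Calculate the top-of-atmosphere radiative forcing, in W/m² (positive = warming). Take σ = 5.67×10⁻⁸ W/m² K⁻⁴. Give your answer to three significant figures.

Flux at the orbit: S = 1361/(6.88)² = 28.75 W/m².
Only a fraction (1−α) is absorbed and it's spread over 4πR², so ΔF = (1−α)ΔS/4 = 0.09922 W/m².

0.0992 W/m²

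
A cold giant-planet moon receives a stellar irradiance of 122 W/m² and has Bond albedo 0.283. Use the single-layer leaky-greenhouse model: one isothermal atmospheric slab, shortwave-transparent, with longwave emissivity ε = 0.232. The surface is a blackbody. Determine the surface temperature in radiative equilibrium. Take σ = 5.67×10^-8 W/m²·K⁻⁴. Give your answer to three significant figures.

At the top of the atmosphere, σT_e⁴ = S(1−α)/4 = 21.87 W/m², giving T_e = 140.1 K.
For a single slab of emissivity ε, T_s⁴ = 2T_e⁴/(2−ε); thus T_s = 140.1·(1.131)^(1/4) = 144.5 K.

145 kelvin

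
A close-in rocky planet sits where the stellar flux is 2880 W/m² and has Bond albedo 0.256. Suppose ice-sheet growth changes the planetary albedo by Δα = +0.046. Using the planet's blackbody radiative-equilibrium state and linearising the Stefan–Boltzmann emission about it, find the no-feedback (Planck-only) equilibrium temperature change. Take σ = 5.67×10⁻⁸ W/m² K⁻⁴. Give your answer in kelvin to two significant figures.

Unperturbed T_e = [2880·(1−0.256)/(4σ)]^¼ = 311.8 K.
The change in absorbed flux is Δ[S(1−α)/4] = −SΔα/4 = -33.12 W/m².
Planck response: λ_P = 4σT_e³ = 4·5.67×10⁻⁸·(311.8)³ = 6.873 W/m²/K.
ΔT₀ = ΔF/λ_P = -33.12/6.873 = -4.82 K.

-4.8 K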